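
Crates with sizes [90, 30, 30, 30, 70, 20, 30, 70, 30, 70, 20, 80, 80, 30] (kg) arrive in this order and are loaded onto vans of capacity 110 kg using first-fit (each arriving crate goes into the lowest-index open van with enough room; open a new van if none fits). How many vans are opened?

7

  90 → van 1 (new)  [load 90/110]
  30 → van 2 (new)  [load 30/110]
  30 → van 2  [load 60/110]
  30 → van 2  [load 90/110]
  70 → van 3 (new)  [load 70/110]
  20 → van 1  [load 110/110]
  30 → van 3  [load 100/110]
  70 → van 4 (new)  [load 70/110]
  30 → van 4  [load 100/110]
  70 → van 5 (new)  [load 70/110]
  20 → van 2  [load 110/110]
  80 → van 6 (new)  [load 80/110]
  80 → van 7 (new)  [load 80/110]
  30 → van 5  [load 100/110]
7 vans opened.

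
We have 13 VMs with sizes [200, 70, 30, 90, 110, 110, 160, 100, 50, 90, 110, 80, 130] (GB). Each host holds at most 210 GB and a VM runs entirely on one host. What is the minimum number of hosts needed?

Total = 200 + 160 + 130 + 110 + 110 + 110 + 100 + 90 + 90 + 80 + 70 + 50 + 30 = 1330 GB.
Lower bound: ⌈1330/210⌉ = 7 hosts.
A packing using 7 hosts:
  host 1: 200 = 200
  host 2: 160 + 50 = 210
  host 3: 130 + 80 = 210
  host 4: 110 + 100 = 210
  host 5: 110 + 90 = 200
  host 6: 110 + 90 = 200
  host 7: 70 + 30 = 100
This matches the lower bound, so 7 is optimal.

7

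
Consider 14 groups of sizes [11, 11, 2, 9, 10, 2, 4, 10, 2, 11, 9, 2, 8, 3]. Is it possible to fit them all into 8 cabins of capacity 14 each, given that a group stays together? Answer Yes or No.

A valid assignment using 8 cabins:
  cabin 1: 11 + 3 = 14
  cabin 2: 11 + 2 = 13
  cabin 3: 11 + 2 = 13
  cabin 4: 10 + 4 = 14
  cabin 5: 10 + 2 + 2 = 14
  cabin 6: 9 = 9
  cabin 7: 9 = 9
  cabin 8: 8 = 8
Every load is within 14, so 8 cabins suffice.

Yes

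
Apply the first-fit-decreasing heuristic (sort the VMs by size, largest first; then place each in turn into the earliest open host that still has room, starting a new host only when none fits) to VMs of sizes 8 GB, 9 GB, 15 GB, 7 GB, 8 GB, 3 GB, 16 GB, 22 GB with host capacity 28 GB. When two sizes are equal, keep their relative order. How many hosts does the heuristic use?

4

Sorted descending: 22, 16, 15, 9, 8, 8, 7, 3.
  22 → host 1 (new)  [load 22/28]
  16 → host 2 (new)  [load 16/28]
  15 → host 3 (new)  [load 15/28]
  9 → host 2  [load 25/28]
  8 → host 3  [load 23/28]
  8 → host 4 (new)  [load 8/28]
  7 → host 4  [load 15/28]
  3 → host 1  [load 25/28]
4 hosts opened.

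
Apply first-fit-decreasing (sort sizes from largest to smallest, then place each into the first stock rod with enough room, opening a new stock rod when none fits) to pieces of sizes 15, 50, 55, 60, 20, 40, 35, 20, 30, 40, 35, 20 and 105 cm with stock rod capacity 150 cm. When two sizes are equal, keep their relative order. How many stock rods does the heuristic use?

4

Sorted descending: 105, 60, 55, 50, 40, 40, 35, 35, 30, 20, 20, 20, 15.
  105 → stock rod 1 (new)  [load 105/150]
  60 → stock rod 2 (new)  [load 60/150]
  55 → stock rod 2  [load 115/150]
  50 → stock rod 3 (new)  [load 50/150]
  40 → stock rod 1  [load 145/150]
  40 → stock rod 3  [load 90/150]
  35 → stock rod 2  [load 150/150]
  35 → stock rod 3  [load 125/150]
  30 → stock rod 4 (new)  [load 30/150]
  20 → stock rod 3  [load 145/150]
  20 → stock rod 4  [load 50/150]
  20 → stock rod 4  [load 70/150]
  15 → stock rod 4  [load 85/150]
4 stock rods opened.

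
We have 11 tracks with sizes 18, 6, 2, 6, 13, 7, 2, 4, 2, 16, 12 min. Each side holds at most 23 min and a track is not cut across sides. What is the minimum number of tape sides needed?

Total = 18 + 16 + 13 + 12 + 7 + 6 + 6 + 4 + 2 + 2 + 2 = 88 min.
Lower bound: ⌈88/23⌉ = 4 tape sides.
A packing using 4 tape sides:
  side 1: 18 + 4 = 22
  side 2: 16 + 7 = 23
  side 3: 13 + 6 + 2 + 2 = 23
  side 4: 12 + 6 + 2 = 20
This matches the lower bound, so 4 is optimal.

4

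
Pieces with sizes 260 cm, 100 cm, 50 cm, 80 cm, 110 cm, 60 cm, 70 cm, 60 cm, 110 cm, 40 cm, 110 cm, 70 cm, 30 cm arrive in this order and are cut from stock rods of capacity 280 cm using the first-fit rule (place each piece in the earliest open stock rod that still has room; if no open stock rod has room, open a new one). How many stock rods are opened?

5

  260 → stock rod 1 (new)  [load 260/280]
  100 → stock rod 2 (new)  [load 100/280]
  50 → stock rod 2  [load 150/280]
  80 → stock rod 2  [load 230/280]
  110 → stock rod 3 (new)  [load 110/280]
  60 → stock rod 3  [load 170/280]
  70 → stock rod 3  [load 240/280]
  60 → stock rod 4 (new)  [load 60/280]
  110 → stock rod 4  [load 170/280]
  40 → stock rod 2  [load 270/280]
  110 → stock rod 4  [load 280/280]
  70 → stock rod 5 (new)  [load 70/280]
  30 → stock rod 3  [load 270/280]
5 stock rods opened.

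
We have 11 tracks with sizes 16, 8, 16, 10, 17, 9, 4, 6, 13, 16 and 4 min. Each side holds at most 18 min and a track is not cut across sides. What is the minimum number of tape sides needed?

8

Total = 17 + 16 + 16 + 16 + 13 + 10 + 9 + 8 + 6 + 4 + 4 = 119 min.
Lower bound: ⌈119/18⌉ = 7 tape sides.
A packing using 8 tape sides:
  side 1: 17 = 17
  side 2: 16 = 16
  side 3: 16 = 16
  side 4: 16 = 16
  side 5: 13 + 4 = 17
  side 6: 10 + 8 = 18
  side 7: 9 + 6 = 15
  side 8: 4 = 4
No arrangement into 7 tape sides stays within capacity, so 8 is optimal.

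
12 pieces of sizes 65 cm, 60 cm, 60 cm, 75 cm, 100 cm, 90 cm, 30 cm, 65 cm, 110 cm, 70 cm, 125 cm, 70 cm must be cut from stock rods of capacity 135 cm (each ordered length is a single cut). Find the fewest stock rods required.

8

Total = 125 + 110 + 100 + 90 + 75 + 70 + 70 + 65 + 65 + 60 + 60 + 30 = 920 cm.
Lower bound: ⌈920/135⌉ = 7 stock rods.
A packing using 8 stock rods:
  stock rod 1: 125 = 125
  stock rod 2: 110 = 110
  stock rod 3: 100 + 30 = 130
  stock rod 4: 90 = 90
  stock rod 5: 75 + 60 = 135
  stock rod 6: 70 + 65 = 135
  stock rod 7: 70 + 65 = 135
  stock rod 8: 60 = 60
No arrangement into 7 stock rods stays within capacity, so 8 is optimal.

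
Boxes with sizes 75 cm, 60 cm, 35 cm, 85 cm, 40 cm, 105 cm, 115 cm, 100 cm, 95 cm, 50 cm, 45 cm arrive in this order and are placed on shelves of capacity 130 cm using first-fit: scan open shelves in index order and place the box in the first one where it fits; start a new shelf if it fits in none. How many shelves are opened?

  75 → shelf 1 (new)  [load 75/130]
  60 → shelf 2 (new)  [load 60/130]
  35 → shelf 1  [load 110/130]
  85 → shelf 3 (new)  [load 85/130]
  40 → shelf 2  [load 100/130]
  105 → shelf 4 (new)  [load 105/130]
  115 → shelf 5 (new)  [load 115/130]
  100 → shelf 6 (new)  [load 100/130]
  95 → shelf 7 (new)  [load 95/130]
  50 → shelf 8 (new)  [load 50/130]
  45 → shelf 3  [load 130/130]
8 shelves opened.

8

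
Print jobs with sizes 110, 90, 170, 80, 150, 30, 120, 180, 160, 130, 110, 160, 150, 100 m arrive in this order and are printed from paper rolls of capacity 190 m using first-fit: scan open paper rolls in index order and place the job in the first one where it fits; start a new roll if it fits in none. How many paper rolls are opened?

12

  110 → roll 1 (new)  [load 110/190]
  90 → roll 2 (new)  [load 90/190]
  170 → roll 3 (new)  [load 170/190]
  80 → roll 1  [load 190/190]
  150 → roll 4 (new)  [load 150/190]
  30 → roll 2  [load 120/190]
  120 → roll 5 (new)  [load 120/190]
  180 → roll 6 (new)  [load 180/190]
  160 → roll 7 (new)  [load 160/190]
  130 → roll 8 (new)  [load 130/190]
  110 → roll 9 (new)  [load 110/190]
  160 → roll 10 (new)  [load 160/190]
  150 → roll 11 (new)  [load 150/190]
  100 → roll 12 (new)  [load 100/190]
12 paper rolls opened.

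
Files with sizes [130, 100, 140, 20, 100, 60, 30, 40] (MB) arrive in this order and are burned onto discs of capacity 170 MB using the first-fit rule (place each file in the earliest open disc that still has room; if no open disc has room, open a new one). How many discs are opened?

4

  130 → disc 1 (new)  [load 130/170]
  100 → disc 2 (new)  [load 100/170]
  140 → disc 3 (new)  [load 140/170]
  20 → disc 1  [load 150/170]
  100 → disc 4 (new)  [load 100/170]
  60 → disc 2  [load 160/170]
  30 → disc 3  [load 170/170]
  40 → disc 4  [load 140/170]
4 discs opened.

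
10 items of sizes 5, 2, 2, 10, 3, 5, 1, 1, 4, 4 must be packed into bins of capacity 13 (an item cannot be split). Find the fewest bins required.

Total = 10 + 5 + 5 + 4 + 4 + 3 + 2 + 2 + 1 + 1 = 37.
Lower bound: ⌈37/13⌉ = 3 bins.
A packing using 3 bins:
  bin 1: 10 + 3 = 13
  bin 2: 5 + 5 + 2 + 1 = 13
  bin 3: 4 + 4 + 2 + 1 = 11
This matches the lower bound, so 3 is optimal.

3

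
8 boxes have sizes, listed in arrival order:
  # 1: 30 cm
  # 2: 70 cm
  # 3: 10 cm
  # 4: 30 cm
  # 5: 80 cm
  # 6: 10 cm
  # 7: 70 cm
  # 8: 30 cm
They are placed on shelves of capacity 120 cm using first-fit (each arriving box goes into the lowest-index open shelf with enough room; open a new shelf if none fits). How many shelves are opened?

3

  30 → shelf 1 (new)  [load 30/120]
  70 → shelf 1  [load 100/120]
  10 → shelf 1  [load 110/120]
  30 → shelf 2 (new)  [load 30/120]
  80 → shelf 2  [load 110/120]
  10 → shelf 1  [load 120/120]
  70 → shelf 3 (new)  [load 70/120]
  30 → shelf 3  [load 100/120]
3 shelves opened.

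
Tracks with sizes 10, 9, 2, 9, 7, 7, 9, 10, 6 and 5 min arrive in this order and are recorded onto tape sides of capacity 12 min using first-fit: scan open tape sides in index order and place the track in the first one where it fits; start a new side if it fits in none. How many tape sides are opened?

  10 → side 1 (new)  [load 10/12]
  9 → side 2 (new)  [load 9/12]
  2 → side 1  [load 12/12]
  9 → side 3 (new)  [load 9/12]
  7 → side 4 (new)  [load 7/12]
  7 → side 5 (new)  [load 7/12]
  9 → side 6 (new)  [load 9/12]
  10 → side 7 (new)  [load 10/12]
  6 → side 8 (new)  [load 6/12]
  5 → side 4  [load 12/12]
8 tape sides opened.

8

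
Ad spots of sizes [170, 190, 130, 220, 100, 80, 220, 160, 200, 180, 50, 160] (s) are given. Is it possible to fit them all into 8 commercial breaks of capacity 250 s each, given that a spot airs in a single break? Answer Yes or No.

Total = 1860 s; ⌈1860/250⌉ = 8.
9 ad spots each exceed half the capacity and cannot share a break, forcing at least 9 commercial breaks.
At least 9 commercial breaks are required, but only 8 are allowed.

No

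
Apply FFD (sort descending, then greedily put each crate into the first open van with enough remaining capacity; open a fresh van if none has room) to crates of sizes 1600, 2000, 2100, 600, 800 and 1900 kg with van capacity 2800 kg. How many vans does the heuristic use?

4

Sorted descending: 2100, 2000, 1900, 1600, 800, 600.
  2100 → van 1 (new)  [load 2100/2800]
  2000 → van 2 (new)  [load 2000/2800]
  1900 → van 3 (new)  [load 1900/2800]
  1600 → van 4 (new)  [load 1600/2800]
  800 → van 2  [load 2800/2800]
  600 → van 1  [load 2700/2800]
4 vans opened.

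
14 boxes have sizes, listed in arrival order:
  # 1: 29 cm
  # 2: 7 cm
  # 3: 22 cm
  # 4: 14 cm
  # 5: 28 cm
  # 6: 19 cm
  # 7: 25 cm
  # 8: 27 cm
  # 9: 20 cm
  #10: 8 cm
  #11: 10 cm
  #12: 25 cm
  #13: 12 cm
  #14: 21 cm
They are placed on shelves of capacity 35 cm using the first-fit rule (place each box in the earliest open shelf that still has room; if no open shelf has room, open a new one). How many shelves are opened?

9

  29 → shelf 1 (new)  [load 29/35]
  7 → shelf 2 (new)  [load 7/35]
  22 → shelf 2  [load 29/35]
  14 → shelf 3 (new)  [load 14/35]
  28 → shelf 4 (new)  [load 28/35]
  19 → shelf 3  [load 33/35]
  25 → shelf 5 (new)  [load 25/35]
  27 → shelf 6 (new)  [load 27/35]
  20 → shelf 7 (new)  [load 20/35]
  8 → shelf 5  [load 33/35]
  10 → shelf 7  [load 30/35]
  25 → shelf 8 (new)  [load 25/35]
  12 → shelf 9 (new)  [load 12/35]
  21 → shelf 9  [load 33/35]
9 shelves opened.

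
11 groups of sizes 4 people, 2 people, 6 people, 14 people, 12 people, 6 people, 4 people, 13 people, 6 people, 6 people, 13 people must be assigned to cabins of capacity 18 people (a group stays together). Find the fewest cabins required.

Total = 14 + 13 + 13 + 12 + 6 + 6 + 6 + 6 + 4 + 4 + 2 = 86 people.
Lower bound: ⌈86/18⌉ = 5 cabins.
A packing using 5 cabins:
  cabin 1: 14 + 4 = 18
  cabin 2: 13 + 4 = 17
  cabin 3: 13 + 2 = 15
  cabin 4: 12 + 6 = 18
  cabin 5: 6 + 6 + 6 = 18
This matches the lower bound, so 5 is optimal.

5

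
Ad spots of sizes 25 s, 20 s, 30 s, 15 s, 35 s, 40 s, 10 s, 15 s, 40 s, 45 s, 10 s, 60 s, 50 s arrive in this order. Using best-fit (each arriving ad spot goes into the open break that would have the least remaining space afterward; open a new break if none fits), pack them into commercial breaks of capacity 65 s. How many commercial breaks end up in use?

7

  25 → break 1 (new)  [load 25/65]
  20 → break 1  [load 45/65]
  30 → break 2 (new)  [load 30/65]
  15 → break 1  [load 60/65]
  35 → break 2  [load 65/65]
  40 → break 3 (new)  [load 40/65]
  10 → break 3  [load 50/65]
  15 → break 3  [load 65/65]
  40 → break 4 (new)  [load 40/65]
  45 → break 5 (new)  [load 45/65]
  10 → break 5  [load 55/65]
  60 → break 6 (new)  [load 60/65]
  50 → break 7 (new)  [load 50/65]
7 commercial breaks opened.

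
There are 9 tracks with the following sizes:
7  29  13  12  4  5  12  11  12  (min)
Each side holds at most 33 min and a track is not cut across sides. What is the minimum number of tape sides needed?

Total = 29 + 13 + 12 + 12 + 12 + 11 + 7 + 5 + 4 = 105 min.
Lower bound: ⌈105/33⌉ = 4 tape sides.
A packing using 4 tape sides:
  side 1: 29 + 4 = 33
  side 2: 13 + 12 + 7 = 32
  side 3: 12 + 12 + 5 = 29
  side 4: 11 = 11
This matches the lower bound, so 4 is optimal.

4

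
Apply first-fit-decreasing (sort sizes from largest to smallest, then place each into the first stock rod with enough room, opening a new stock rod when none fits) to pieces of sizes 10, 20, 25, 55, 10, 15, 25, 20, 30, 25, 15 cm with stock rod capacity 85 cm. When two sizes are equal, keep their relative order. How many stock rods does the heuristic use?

Sorted descending: 55, 30, 25, 25, 25, 20, 20, 15, 15, 10, 10.
  55 → stock rod 1 (new)  [load 55/85]
  30 → stock rod 1  [load 85/85]
  25 → stock rod 2 (new)  [load 25/85]
  25 → stock rod 2  [load 50/85]
  25 → stock rod 2  [load 75/85]
  20 → stock rod 3 (new)  [load 20/85]
  20 → stock rod 3  [load 40/85]
  15 → stock rod 3  [load 55/85]
  15 → stock rod 3  [load 70/85]
  10 → stock rod 2  [load 85/85]
  10 → stock rod 3  [load 80/85]
3 stock rods opened.

3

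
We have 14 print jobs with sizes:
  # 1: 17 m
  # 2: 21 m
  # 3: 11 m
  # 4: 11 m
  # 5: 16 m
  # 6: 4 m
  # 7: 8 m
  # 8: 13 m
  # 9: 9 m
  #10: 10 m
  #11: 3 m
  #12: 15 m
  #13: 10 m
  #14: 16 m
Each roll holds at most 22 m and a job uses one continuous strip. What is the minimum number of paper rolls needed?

9

Total = 21 + 17 + 16 + 16 + 15 + 13 + 11 + 11 + 10 + 10 + 9 + 8 + 4 + 3 = 164 m.
Lower bound: ⌈164/22⌉ = 8 paper rolls.
A packing using 9 paper rolls:
  roll 1: 21 = 21
  roll 2: 17 + 4 = 21
  roll 3: 16 + 3 = 19
  roll 4: 16 = 16
  roll 5: 15 = 15
  roll 6: 13 + 9 = 22
  roll 7: 11 + 11 = 22
  roll 8: 10 + 10 = 20
  roll 9: 8 = 8
No arrangement into 8 paper rolls stays within capacity, so 9 is optimal.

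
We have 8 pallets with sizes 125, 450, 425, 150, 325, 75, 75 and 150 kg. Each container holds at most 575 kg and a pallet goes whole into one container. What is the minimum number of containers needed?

Total = 450 + 425 + 325 + 150 + 150 + 125 + 75 + 75 = 1775 kg.
Lower bound: ⌈1775/575⌉ = 4 containers.
A packing using 4 containers:
  container 1: 450 + 125 = 575
  container 2: 425 + 150 = 575
  container 3: 325 + 150 + 75 = 550
  container 4: 75 = 75
This matches the lower bound, so 4 is optimal.

4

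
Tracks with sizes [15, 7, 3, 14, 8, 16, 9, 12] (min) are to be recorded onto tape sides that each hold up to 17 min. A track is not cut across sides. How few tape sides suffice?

6

Total = 16 + 15 + 14 + 12 + 9 + 8 + 7 + 3 = 84 min.
Lower bound: ⌈84/17⌉ = 5 tape sides.
A packing using 6 tape sides:
  side 1: 16 = 16
  side 2: 15 = 15
  side 3: 14 + 3 = 17
  side 4: 12 = 12
  side 5: 9 + 8 = 17
  side 6: 7 = 7
No arrangement into 5 tape sides stays within capacity, so 6 is optimal.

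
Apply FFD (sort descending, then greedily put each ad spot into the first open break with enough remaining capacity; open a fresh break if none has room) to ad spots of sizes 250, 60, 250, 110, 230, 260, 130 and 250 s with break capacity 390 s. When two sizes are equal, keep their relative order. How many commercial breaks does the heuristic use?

5

Sorted descending: 260, 250, 250, 250, 230, 130, 110, 60.
  260 → break 1 (new)  [load 260/390]
  250 → break 2 (new)  [load 250/390]
  250 → break 3 (new)  [load 250/390]
  250 → break 4 (new)  [load 250/390]
  230 → break 5 (new)  [load 230/390]
  130 → break 1  [load 390/390]
  110 → break 2  [load 360/390]
  60 → break 3  [load 310/390]
5 commercial breaks opened.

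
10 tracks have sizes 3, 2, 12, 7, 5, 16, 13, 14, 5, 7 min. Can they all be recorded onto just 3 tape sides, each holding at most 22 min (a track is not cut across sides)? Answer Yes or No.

Total = 84 min; ⌈84/22⌉ = 4.
At least 4 tape sides are required, but only 3 are allowed.

No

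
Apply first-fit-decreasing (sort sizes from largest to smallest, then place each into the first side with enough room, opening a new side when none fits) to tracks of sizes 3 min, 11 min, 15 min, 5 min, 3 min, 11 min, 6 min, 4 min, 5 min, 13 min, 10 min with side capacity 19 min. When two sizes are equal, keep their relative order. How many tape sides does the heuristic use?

5

Sorted descending: 15, 13, 11, 11, 10, 6, 5, 5, 4, 3, 3.
  15 → side 1 (new)  [load 15/19]
  13 → side 2 (new)  [load 13/19]
  11 → side 3 (new)  [load 11/19]
  11 → side 4 (new)  [load 11/19]
  10 → side 5 (new)  [load 10/19]
  6 → side 2  [load 19/19]
  5 → side 3  [load 16/19]
  5 → side 4  [load 16/19]
  4 → side 1  [load 19/19]
  3 → side 3  [load 19/19]
  3 → side 4  [load 19/19]
5 tape sides opened.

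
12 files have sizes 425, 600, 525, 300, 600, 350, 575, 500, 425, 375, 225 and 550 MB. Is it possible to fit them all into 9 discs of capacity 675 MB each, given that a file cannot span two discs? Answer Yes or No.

No

Total = 5450 MB; ⌈5450/675⌉ = 9.
10 files each exceed half the capacity and cannot share a disc, forcing at least 10 discs.
At least 10 discs are required, but only 9 are allowed.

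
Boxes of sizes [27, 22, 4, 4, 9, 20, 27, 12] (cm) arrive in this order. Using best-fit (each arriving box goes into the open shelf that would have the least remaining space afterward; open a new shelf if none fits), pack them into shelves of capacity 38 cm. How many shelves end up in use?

4

  27 → shelf 1 (new)  [load 27/38]
  22 → shelf 2 (new)  [load 22/38]
  4 → shelf 1  [load 31/38]
  4 → shelf 1  [load 35/38]
  9 → shelf 2  [load 31/38]
  20 → shelf 3 (new)  [load 20/38]
  27 → shelf 4 (new)  [load 27/38]
  12 → shelf 3  [load 32/38]
4 shelves opened.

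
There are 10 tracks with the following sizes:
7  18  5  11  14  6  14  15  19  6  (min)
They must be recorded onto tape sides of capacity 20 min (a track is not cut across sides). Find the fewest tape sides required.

Total = 19 + 18 + 15 + 14 + 14 + 11 + 7 + 6 + 6 + 5 = 115 min.
Lower bound: ⌈115/20⌉ = 6 tape sides.
A packing using 6 tape sides:
  side 1: 19 = 19
  side 2: 18 = 18
  side 3: 15 + 5 = 20
  side 4: 14 + 6 = 20
  side 5: 14 + 6 = 20
  side 6: 11 + 7 = 18
This matches the lower bound, so 6 is optimal.

6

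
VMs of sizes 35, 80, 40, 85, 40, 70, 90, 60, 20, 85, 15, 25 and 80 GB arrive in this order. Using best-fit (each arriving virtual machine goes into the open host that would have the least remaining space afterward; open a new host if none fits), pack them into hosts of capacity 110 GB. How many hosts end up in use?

8

  35 → host 1 (new)  [load 35/110]
  80 → host 2 (new)  [load 80/110]
  40 → host 1  [load 75/110]
  85 → host 3 (new)  [load 85/110]
  40 → host 4 (new)  [load 40/110]
  70 → host 4  [load 110/110]
  90 → host 5 (new)  [load 90/110]
  60 → host 6 (new)  [load 60/110]
  20 → host 5  [load 110/110]
  85 → host 7 (new)  [load 85/110]
  15 → host 3  [load 100/110]
  25 → host 7  [load 110/110]
  80 → host 8 (new)  [load 80/110]
8 hosts opened.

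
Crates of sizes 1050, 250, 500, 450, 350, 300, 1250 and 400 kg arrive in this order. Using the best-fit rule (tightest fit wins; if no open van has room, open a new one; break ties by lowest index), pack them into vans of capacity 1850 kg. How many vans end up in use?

3

  1050 → van 1 (new)  [load 1050/1850]
  250 → van 1  [load 1300/1850]
  500 → van 1  [load 1800/1850]
  450 → van 2 (new)  [load 450/1850]
  350 → van 2  [load 800/1850]
  300 → van 2  [load 1100/1850]
  1250 → van 3 (new)  [load 1250/1850]
  400 → van 3  [load 1650/1850]
3 vans opened.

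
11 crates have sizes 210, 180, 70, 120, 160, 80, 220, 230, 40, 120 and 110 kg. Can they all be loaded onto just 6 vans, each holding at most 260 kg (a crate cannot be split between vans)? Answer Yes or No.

Total = 1540 kg; ⌈1540/260⌉ = 6.
The bound of 6 does not rule out 6, but exhaustive search shows no assignment into 6 vans of capacity 260 kg exists — the minimum is 7.

No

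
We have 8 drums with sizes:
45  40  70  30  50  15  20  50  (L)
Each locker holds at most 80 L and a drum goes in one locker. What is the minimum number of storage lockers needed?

Total = 70 + 50 + 50 + 45 + 40 + 30 + 20 + 15 = 320 L.
Lower bound: ⌈320/80⌉ = 4 storage lockers.
A packing using 5 storage lockers:
  locker 1: 70 = 70
  locker 2: 50 + 30 = 80
  locker 3: 50 + 20 = 70
  locker 4: 45 + 15 = 60
  locker 5: 40 = 40
No arrangement into 4 storage lockers stays within capacity, so 5 is optimal.

5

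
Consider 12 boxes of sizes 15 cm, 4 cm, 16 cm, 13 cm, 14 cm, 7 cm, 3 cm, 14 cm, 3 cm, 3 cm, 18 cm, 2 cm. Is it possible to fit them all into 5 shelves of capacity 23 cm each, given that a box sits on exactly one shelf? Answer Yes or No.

No

Total = 112 cm; ⌈112/23⌉ = 5.
6 boxes each exceed half the capacity and cannot share a shelf, forcing at least 6 shelves.
At least 6 shelves are required, but only 5 are allowed.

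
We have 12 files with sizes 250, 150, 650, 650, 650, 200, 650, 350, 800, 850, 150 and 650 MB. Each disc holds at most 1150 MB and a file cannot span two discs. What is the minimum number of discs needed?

Total = 850 + 800 + 650 + 650 + 650 + 650 + 650 + 350 + 250 + 200 + 150 + 150 = 6000 MB.
Lower bound: ⌈6000/1150⌉ = 6 discs.
Also, 7 files each exceed 575 MB, and no two of those can share a disc, so at least 7 discs are needed.
A packing using 7 discs:
  disc 1: 850 + 250 = 1100
  disc 2: 800 + 350 = 1150
  disc 3: 650 + 200 + 150 + 150 = 1150
  disc 4: 650 = 650
  disc 5: 650 = 650
  disc 6: 650 = 650
  disc 7: 650 = 650
This matches the lower bound, so 7 is optimal.

7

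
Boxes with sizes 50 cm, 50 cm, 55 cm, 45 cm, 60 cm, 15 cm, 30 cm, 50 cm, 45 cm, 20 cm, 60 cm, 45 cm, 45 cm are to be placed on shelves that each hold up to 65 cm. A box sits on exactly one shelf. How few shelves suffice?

Total = 60 + 60 + 55 + 50 + 50 + 50 + 45 + 45 + 45 + 45 + 30 + 20 + 15 = 570 cm.
Lower bound: ⌈570/65⌉ = 9 shelves.
Also, 10 boxes each exceed 65/2 cm, and no two of those can share a shelf, so at least 10 shelves are needed.
A packing using 11 shelves:
  shelf 1: 60 = 60
  shelf 2: 60 = 60
  shelf 3: 55 = 55
  shelf 4: 50 + 15 = 65
  shelf 5: 50 = 50
  shelf 6: 50 = 50
  shelf 7: 45 + 20 = 65
  shelf 8: 45 = 45
  shelf 9: 45 = 45
  shelf 10: 45 = 45
  shelf 11: 30 = 30
No arrangement into 10 shelves stays within capacity, so 11 is optimal.

11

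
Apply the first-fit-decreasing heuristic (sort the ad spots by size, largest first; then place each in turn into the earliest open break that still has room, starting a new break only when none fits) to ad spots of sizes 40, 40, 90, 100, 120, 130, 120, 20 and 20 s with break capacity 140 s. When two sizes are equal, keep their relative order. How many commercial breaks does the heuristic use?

Sorted descending: 130, 120, 120, 100, 90, 40, 40, 20, 20.
  130 → break 1 (new)  [load 130/140]
  120 → break 2 (new)  [load 120/140]
  120 → break 3 (new)  [load 120/140]
  100 → break 4 (new)  [load 100/140]
  90 → break 5 (new)  [load 90/140]
  40 → break 4  [load 140/140]
  40 → break 5  [load 130/140]
  20 → break 2  [load 140/140]
  20 → break 3  [load 140/140]
5 commercial breaks opened.

5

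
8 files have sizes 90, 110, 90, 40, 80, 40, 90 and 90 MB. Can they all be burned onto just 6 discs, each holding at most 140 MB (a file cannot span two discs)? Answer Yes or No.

A valid assignment using 6 discs:
  disc 1: 110 = 110
  disc 2: 90 + 40 = 130
  disc 3: 90 + 40 = 130
  disc 4: 90 = 90
  disc 5: 90 = 90
  disc 6: 80 = 80
Every load is within 140 MB, so 6 discs suffice.

Yes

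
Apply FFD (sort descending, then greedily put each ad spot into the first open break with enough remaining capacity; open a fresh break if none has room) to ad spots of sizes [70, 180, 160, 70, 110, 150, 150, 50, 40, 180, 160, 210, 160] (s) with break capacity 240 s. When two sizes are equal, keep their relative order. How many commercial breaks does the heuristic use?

Sorted descending: 210, 180, 180, 160, 160, 160, 150, 150, 110, 70, 70, 50, 40.
  210 → break 1 (new)  [load 210/240]
  180 → break 2 (new)  [load 180/240]
  180 → break 3 (new)  [load 180/240]
  160 → break 4 (new)  [load 160/240]
  160 → break 5 (new)  [load 160/240]
  160 → break 6 (new)  [load 160/240]
  150 → break 7 (new)  [load 150/240]
  150 → break 8 (new)  [load 150/240]
  110 → break 9 (new)  [load 110/240]
  70 → break 4  [load 230/240]
  70 → break 5  [load 230/240]
  50 → break 2  [load 230/240]
  40 → break 3  [load 220/240]
9 commercial breaks opened.

9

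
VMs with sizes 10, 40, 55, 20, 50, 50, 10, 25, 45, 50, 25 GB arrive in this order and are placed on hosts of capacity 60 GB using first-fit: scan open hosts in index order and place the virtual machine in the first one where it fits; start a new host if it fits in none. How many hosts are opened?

8

  10 → host 1 (new)  [load 10/60]
  40 → host 1  [load 50/60]
  55 → host 2 (new)  [load 55/60]
  20 → host 3 (new)  [load 20/60]
  50 → host 4 (new)  [load 50/60]
  50 → host 5 (new)  [load 50/60]
  10 → host 1  [load 60/60]
  25 → host 3  [load 45/60]
  45 → host 6 (new)  [load 45/60]
  50 → host 7 (new)  [load 50/60]
  25 → host 8 (new)  [load 25/60]
8 hosts opened.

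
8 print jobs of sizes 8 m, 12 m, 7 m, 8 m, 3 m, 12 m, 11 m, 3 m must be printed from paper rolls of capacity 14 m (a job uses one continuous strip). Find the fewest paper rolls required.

6

Total = 12 + 12 + 11 + 8 + 8 + 7 + 3 + 3 = 64 m.
Lower bound: ⌈64/14⌉ = 5 paper rolls.
A packing using 6 paper rolls:
  roll 1: 12 = 12
  roll 2: 12 = 12
  roll 3: 11 + 3 = 14
  roll 4: 8 + 3 = 11
  roll 5: 8 = 8
  roll 6: 7 = 7
No arrangement into 5 paper rolls stays within capacity, so 6 is optimal.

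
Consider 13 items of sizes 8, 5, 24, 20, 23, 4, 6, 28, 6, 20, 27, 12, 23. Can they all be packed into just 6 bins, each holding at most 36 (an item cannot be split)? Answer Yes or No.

Total = 206; ⌈206/36⌉ = 6.
7 items each exceed half the capacity and cannot share a bin, forcing at least 7 bins.
At least 7 bins are required, but only 6 are allowed.

No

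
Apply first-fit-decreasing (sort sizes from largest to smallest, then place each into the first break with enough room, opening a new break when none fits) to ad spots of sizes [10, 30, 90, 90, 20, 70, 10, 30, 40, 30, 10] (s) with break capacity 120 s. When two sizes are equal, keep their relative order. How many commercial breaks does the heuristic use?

Sorted descending: 90, 90, 70, 40, 30, 30, 30, 20, 10, 10, 10.
  90 → break 1 (new)  [load 90/120]
  90 → break 2 (new)  [load 90/120]
  70 → break 3 (new)  [load 70/120]
  40 → break 3  [load 110/120]
  30 → break 1  [load 120/120]
  30 → break 2  [load 120/120]
  30 → break 4 (new)  [load 30/120]
  20 → break 4  [load 50/120]
  10 → break 3  [load 120/120]
  10 → break 4  [load 60/120]
  10 → break 4  [load 70/120]
4 commercial breaks opened.

4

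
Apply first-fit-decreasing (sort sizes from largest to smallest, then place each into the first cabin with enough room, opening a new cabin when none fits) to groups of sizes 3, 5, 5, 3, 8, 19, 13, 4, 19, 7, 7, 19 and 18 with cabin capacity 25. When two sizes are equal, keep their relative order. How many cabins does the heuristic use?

6

Sorted descending: 19, 19, 19, 18, 13, 8, 7, 7, 5, 5, 4, 3, 3.
  19 → cabin 1 (new)  [load 19/25]
  19 → cabin 2 (new)  [load 19/25]
  19 → cabin 3 (new)  [load 19/25]
  18 → cabin 4 (new)  [load 18/25]
  13 → cabin 5 (new)  [load 13/25]
  8 → cabin 5  [load 21/25]
  7 → cabin 4  [load 25/25]
  7 → cabin 6 (new)  [load 7/25]
  5 → cabin 1  [load 24/25]
  5 → cabin 2  [load 24/25]
  4 → cabin 3  [load 23/25]
  3 → cabin 5  [load 24/25]
  3 → cabin 6  [load 10/25]
6 cabins opened.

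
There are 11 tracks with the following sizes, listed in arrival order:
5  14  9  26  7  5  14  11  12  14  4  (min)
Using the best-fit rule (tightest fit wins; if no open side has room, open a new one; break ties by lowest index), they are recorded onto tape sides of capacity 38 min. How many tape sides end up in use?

4

  5 → side 1 (new)  [load 5/38]
  14 → side 1  [load 19/38]
  9 → side 1  [load 28/38]
  26 → side 2 (new)  [load 26/38]
  7 → side 1  [load 35/38]
  5 → side 2  [load 31/38]
  14 → side 3 (new)  [load 14/38]
  11 → side 3  [load 25/38]
  12 → side 3  [load 37/38]
  14 → side 4 (new)  [load 14/38]
  4 → side 2  [load 35/38]
4 tape sides opened.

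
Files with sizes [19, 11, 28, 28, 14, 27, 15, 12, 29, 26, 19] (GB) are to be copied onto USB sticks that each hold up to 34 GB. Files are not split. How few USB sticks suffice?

8

Total = 29 + 28 + 28 + 27 + 26 + 19 + 19 + 15 + 14 + 12 + 11 = 228 GB.
Lower bound: ⌈228/34⌉ = 7 USB sticks.
A packing using 8 USB sticks:
  USB stick 1: 29 = 29
  USB stick 2: 28 = 28
  USB stick 3: 28 = 28
  USB stick 4: 27 = 27
  USB stick 5: 26 = 26
  USB stick 6: 19 + 15 = 34
  USB stick 7: 19 + 14 = 33
  USB stick 8: 12 + 11 = 23
No arrangement into 7 USB sticks stays within capacity, so 8 is optimal.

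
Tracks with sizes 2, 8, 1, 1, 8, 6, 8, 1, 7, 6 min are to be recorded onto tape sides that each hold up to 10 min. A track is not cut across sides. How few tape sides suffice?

6

Total = 8 + 8 + 8 + 7 + 6 + 6 + 2 + 1 + 1 + 1 = 48 min.
Lower bound: ⌈48/10⌉ = 5 tape sides.
Also, 6 tracks each exceed 5 min, and no two of those can share a side, so at least 6 tape sides are needed.
A packing using 6 tape sides:
  side 1: 8 + 2 = 10
  side 2: 8 + 1 + 1 = 10
  side 3: 8 + 1 = 9
  side 4: 7 = 7
  side 5: 6 = 6
  side 6: 6 = 6
This matches the lower bound, so 6 is optimal.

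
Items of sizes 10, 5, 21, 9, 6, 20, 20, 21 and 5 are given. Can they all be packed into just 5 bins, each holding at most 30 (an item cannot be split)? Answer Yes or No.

Yes

A valid assignment using 4 bins:
  bin 1: 21 + 9 = 30
  bin 2: 21 + 6 = 27
  bin 3: 20 + 10 = 30
  bin 4: 20 + 5 + 5 = 30
That uses only 4 ≤ 5, so 5 bins are enough.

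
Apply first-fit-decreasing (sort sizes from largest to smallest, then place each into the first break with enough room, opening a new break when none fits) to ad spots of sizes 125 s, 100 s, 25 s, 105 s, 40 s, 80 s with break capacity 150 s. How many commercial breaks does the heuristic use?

4

Sorted descending: 125, 105, 100, 80, 40, 25.
  125 → break 1 (new)  [load 125/150]
  105 → break 2 (new)  [load 105/150]
  100 → break 3 (new)  [load 100/150]
  80 → break 4 (new)  [load 80/150]
  40 → break 2  [load 145/150]
  25 → break 1  [load 150/150]
4 commercial breaks opened.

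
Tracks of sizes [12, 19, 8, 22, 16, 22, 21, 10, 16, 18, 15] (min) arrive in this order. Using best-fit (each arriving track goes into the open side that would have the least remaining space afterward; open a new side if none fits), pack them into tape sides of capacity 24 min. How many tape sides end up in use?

10

  12 → side 1 (new)  [load 12/24]
  19 → side 2 (new)  [load 19/24]
  8 → side 1  [load 20/24]
  22 → side 3 (new)  [load 22/24]
  16 → side 4 (new)  [load 16/24]
  22 → side 5 (new)  [load 22/24]
  21 → side 6 (new)  [load 21/24]
  10 → side 7 (new)  [load 10/24]
  16 → side 8 (new)  [load 16/24]
  18 → side 9 (new)  [load 18/24]
  15 → side 10 (new)  [load 15/24]
10 tape sides opened.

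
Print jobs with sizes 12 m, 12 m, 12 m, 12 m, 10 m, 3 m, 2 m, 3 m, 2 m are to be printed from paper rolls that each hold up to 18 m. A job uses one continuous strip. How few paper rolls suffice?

Total = 12 + 12 + 12 + 12 + 10 + 3 + 3 + 2 + 2 = 68 m.
Lower bound: ⌈68/18⌉ = 4 paper rolls.
Also, 5 print jobs each exceed 9 m, and no two of those can share a roll, so at least 5 paper rolls are needed.
A packing using 5 paper rolls:
  roll 1: 12 + 3 + 3 = 18
  roll 2: 12 + 2 + 2 = 16
  roll 3: 12 = 12
  roll 4: 12 = 12
  roll 5: 10 = 10
This matches the lower bound, so 5 is optimal.

5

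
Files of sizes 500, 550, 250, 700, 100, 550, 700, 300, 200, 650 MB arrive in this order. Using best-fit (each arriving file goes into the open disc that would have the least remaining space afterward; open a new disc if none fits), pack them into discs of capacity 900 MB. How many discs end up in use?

  500 → disc 1 (new)  [load 500/900]
  550 → disc 2 (new)  [load 550/900]
  250 → disc 2  [load 800/900]
  700 → disc 3 (new)  [load 700/900]
  100 → disc 2  [load 900/900]
  550 → disc 4 (new)  [load 550/900]
  700 → disc 5 (new)  [load 700/900]
  300 → disc 4  [load 850/900]
  200 → disc 3  [load 900/900]
  650 → disc 6 (new)  [load 650/900]
6 discs opened.

6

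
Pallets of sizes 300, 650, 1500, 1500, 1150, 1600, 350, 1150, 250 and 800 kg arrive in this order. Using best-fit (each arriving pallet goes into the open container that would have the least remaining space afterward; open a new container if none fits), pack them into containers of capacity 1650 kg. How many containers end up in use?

7

  300 → container 1 (new)  [load 300/1650]
  650 → container 1  [load 950/1650]
  1500 → container 2 (new)  [load 1500/1650]
  1500 → container 3 (new)  [load 1500/1650]
  1150 → container 4 (new)  [load 1150/1650]
  1600 → container 5 (new)  [load 1600/1650]
  350 → container 4  [load 1500/1650]
  1150 → container 6 (new)  [load 1150/1650]
  250 → container 6  [load 1400/1650]
  800 → container 7 (new)  [load 800/1650]
7 containers opened.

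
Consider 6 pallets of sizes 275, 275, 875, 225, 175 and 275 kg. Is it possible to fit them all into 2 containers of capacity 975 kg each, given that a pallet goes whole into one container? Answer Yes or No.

No

Total = 2100 kg; ⌈2100/975⌉ = 3.
At least 3 containers are required, but only 2 are allowed.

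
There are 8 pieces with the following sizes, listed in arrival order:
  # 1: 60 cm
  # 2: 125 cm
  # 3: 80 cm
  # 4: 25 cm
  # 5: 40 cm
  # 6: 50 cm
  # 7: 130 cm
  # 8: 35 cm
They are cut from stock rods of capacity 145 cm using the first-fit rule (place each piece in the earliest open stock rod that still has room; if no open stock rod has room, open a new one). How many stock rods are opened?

5

  60 → stock rod 1 (new)  [load 60/145]
  125 → stock rod 2 (new)  [load 125/145]
  80 → stock rod 1  [load 140/145]
  25 → stock rod 3 (new)  [load 25/145]
  40 → stock rod 3  [load 65/145]
  50 → stock rod 3  [load 115/145]
  130 → stock rod 4 (new)  [load 130/145]
  35 → stock rod 5 (new)  [load 35/145]
5 stock rods opened.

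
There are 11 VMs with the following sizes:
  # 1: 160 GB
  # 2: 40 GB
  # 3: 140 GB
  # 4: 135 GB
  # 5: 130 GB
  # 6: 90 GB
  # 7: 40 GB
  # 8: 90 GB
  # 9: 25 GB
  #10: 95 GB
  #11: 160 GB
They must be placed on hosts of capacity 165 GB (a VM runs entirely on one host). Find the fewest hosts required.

8

Total = 160 + 160 + 140 + 135 + 130 + 95 + 90 + 90 + 40 + 40 + 25 = 1105 GB.
Lower bound: ⌈1105/165⌉ = 7 hosts.
Also, 8 VMs each exceed 165/2 GB, and no two of those can share a host, so at least 8 hosts are needed.
A packing using 8 hosts:
  host 1: 160 = 160
  host 2: 160 = 160
  host 3: 140 + 25 = 165
  host 4: 135 = 135
  host 5: 130 = 130
  host 6: 95 + 40 = 135
  host 7: 90 + 40 = 130
  host 8: 90 = 90
This matches the lower bound, so 8 is optimal.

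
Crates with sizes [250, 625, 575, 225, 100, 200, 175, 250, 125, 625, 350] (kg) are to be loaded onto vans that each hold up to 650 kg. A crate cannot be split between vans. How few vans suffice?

6

Total = 625 + 625 + 575 + 350 + 250 + 250 + 225 + 200 + 175 + 125 + 100 = 3500 kg.
Lower bound: ⌈3500/650⌉ = 6 vans.
A packing using 6 vans:
  van 1: 625 = 625
  van 2: 625 = 625
  van 3: 575 = 575
  van 4: 350 + 250 = 600
  van 5: 250 + 225 + 175 = 650
  van 6: 200 + 125 + 100 = 425
This matches the lower bound, so 6 is optimal.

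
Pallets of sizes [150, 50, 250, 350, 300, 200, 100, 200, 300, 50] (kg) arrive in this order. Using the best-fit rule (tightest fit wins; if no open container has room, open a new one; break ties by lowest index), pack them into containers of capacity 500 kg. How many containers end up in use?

  150 → container 1 (new)  [load 150/500]
  50 → container 1  [load 200/500]
  250 → container 1  [load 450/500]
  350 → container 2 (new)  [load 350/500]
  300 → container 3 (new)  [load 300/500]
  200 → container 3  [load 500/500]
  100 → container 2  [load 450/500]
  200 → container 4 (new)  [load 200/500]
  300 → container 4  [load 500/500]
  50 → container 1  [load 500/500]
4 containers opened.

4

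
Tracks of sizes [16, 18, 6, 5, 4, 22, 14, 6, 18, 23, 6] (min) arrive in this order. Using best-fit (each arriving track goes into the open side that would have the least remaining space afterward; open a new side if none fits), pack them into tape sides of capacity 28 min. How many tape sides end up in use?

  16 → side 1 (new)  [load 16/28]
  18 → side 2 (new)  [load 18/28]
  6 → side 2  [load 24/28]
  5 → side 1  [load 21/28]
  4 → side 2  [load 28/28]
  22 → side 3 (new)  [load 22/28]
  14 → side 4 (new)  [load 14/28]
  6 → side 3  [load 28/28]
  18 → side 5 (new)  [load 18/28]
  23 → side 6 (new)  [load 23/28]
  6 → side 1  [load 27/28]
6 tape sides opened.

6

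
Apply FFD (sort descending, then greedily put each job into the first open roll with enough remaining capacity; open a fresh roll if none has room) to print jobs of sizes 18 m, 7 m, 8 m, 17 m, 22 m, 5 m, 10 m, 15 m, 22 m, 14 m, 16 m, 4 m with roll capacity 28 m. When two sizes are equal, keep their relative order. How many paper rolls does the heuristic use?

Sorted descending: 22, 22, 18, 17, 16, 15, 14, 10, 8, 7, 5, 4.
  22 → roll 1 (new)  [load 22/28]
  22 → roll 2 (new)  [load 22/28]
  18 → roll 3 (new)  [load 18/28]
  17 → roll 4 (new)  [load 17/28]
  16 → roll 5 (new)  [load 16/28]
  15 → roll 6 (new)  [load 15/28]
  14 → roll 7 (new)  [load 14/28]
  10 → roll 3  [load 28/28]
  8 → roll 4  [load 25/28]
  7 → roll 5  [load 23/28]
  5 → roll 1  [load 27/28]
  4 → roll 2  [load 26/28]
7 paper rolls opened.

7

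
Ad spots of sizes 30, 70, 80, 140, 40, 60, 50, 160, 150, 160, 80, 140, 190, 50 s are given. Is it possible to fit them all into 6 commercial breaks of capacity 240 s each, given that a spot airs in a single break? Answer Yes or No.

Yes

A valid assignment using 6 commercial breaks:
  break 1: 190 + 50 = 240
  break 2: 160 + 80 = 240
  break 3: 160 + 80 = 240
  break 4: 150 + 70 = 220
  break 5: 140 + 60 + 40 = 240
  break 6: 140 + 50 + 30 = 220
Every load is within 240 s, so 6 commercial breaks suffice.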